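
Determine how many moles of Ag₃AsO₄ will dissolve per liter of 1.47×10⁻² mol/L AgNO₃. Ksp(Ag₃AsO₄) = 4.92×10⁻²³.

1.55×10⁻¹⁷ M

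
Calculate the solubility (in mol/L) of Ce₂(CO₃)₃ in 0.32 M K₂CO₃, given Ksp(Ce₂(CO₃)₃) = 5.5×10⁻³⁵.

Ce₂(CO₃)₃(s) ⇌ 2 Ce³⁺(aq) + 3 CO₃²⁻(aq)
With CO₃²⁻ already at 0.32 M and s small, take [CO₃²⁻] ≈ 0.32 M and [Ce³⁺] = 2s.
Ksp = [Ce³⁺]^2[CO₃²⁻]^3 = (2s)^2(0.32)^3
(2s)^2 = 5.5×10⁻³⁵ / (0.32)^3 = 1.7×10⁻³³
s = 2.0×10⁻¹⁷ M

2.0×10⁻¹⁷ M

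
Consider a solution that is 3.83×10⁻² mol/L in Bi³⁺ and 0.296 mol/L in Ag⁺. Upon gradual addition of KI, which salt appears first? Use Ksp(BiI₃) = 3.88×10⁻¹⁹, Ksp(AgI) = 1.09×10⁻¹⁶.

Each salt precipitates once Q = Ksp for that salt.
For BiI₃: [I⁻] = (Ksp/[Bi³⁺])^(1/3) = 2.16×10⁻⁶ mol/L
For AgI: [I⁻] = (Ksp/[Ag⁺]) = 3.68×10⁻¹⁶ mol/L
The smaller threshold [I⁻] is reached first, so AgI precipitates first.

AgI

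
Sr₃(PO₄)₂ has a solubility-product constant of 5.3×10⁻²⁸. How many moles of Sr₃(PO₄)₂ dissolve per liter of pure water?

1.4×10⁻⁶ M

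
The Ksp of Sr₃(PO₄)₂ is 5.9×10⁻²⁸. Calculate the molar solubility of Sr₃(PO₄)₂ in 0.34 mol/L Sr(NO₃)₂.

6.1×10⁻¹⁴ M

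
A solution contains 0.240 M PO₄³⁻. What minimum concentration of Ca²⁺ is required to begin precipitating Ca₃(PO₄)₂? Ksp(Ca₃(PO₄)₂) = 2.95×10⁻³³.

3.71×10⁻¹¹ M

A salt starts to precipitate once the ion product Q reaches its Ksp.
Ca₃(PO₄)₂(s) ⇌ 3 Ca²⁺(aq) + 2 PO₄³⁻(aq)
Ksp = [Ca²⁺]^3[PO₄³⁻]^2 = [Ca²⁺]^3(0.240)^2
[Ca²⁺]^3 = 2.95×10⁻³³ / (0.240)^2 = 5.12×10⁻³²
[Ca²⁺] = 3.71×10⁻¹¹ M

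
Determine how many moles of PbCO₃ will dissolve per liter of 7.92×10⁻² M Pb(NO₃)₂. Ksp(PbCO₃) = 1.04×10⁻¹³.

PbCO₃(s) ⇌ Pb²⁺(aq) + CO₃²⁻(aq)
Pb²⁺ is already present at 7.92×10⁻² M. If s mol/L of PbCO₃ dissolves, [CO₃²⁻] = s while [Pb²⁺] ≈ 7.92×10⁻² M.
Ksp = [Pb²⁺][CO₃²⁻] = (7.92×10⁻²)s
s = 1.04×10⁻¹³ / (7.92×10⁻²) = 1.31×10⁻¹²
s = 1.31×10⁻¹² M

1.31×10⁻¹² M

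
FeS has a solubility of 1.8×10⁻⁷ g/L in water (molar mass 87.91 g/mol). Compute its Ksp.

Molar solubility s = (1.8×10⁻⁷ g/L) / (87.91 g/mol) = 2.048×10⁻⁹ mol/L
FeS(s) ⇌ Fe²⁺(aq) + S²⁻(aq)
With molar solubility s: [Fe²⁺] = s, [S²⁻] = s.
Ksp = [Fe²⁺][S²⁻] = s · s = s^2
Ksp = (2.048×10⁻⁹)^2 = 4.2×10⁻¹⁸

Ksp = 4.2×10⁻¹⁸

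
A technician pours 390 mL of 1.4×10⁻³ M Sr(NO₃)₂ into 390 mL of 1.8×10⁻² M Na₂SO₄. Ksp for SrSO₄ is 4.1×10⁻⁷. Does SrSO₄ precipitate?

The combined volume is 780 mL.
[Sr²⁺] = (1.4×10⁻³)(390)/780 = 7.0×10⁻⁴ M
[SO₄²⁻] = (1.8×10⁻²)(390)/780 = 9.0×10⁻³ M
Q = [Sr²⁺][SO₄²⁻] = 6.3×10⁻⁶
Since Q (6.3×10⁻⁶) exceeds Ksp (4.1×10⁻⁷), SrSO₄ will precipitate.

Yes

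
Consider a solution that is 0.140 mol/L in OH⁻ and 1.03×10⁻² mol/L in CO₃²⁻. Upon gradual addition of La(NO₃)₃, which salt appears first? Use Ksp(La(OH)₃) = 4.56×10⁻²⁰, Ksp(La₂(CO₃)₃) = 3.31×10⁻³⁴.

La(OH)₃

A salt starts to precipitate once the ion product Q reaches its Ksp.
For La(OH)₃: [La³⁺] = (Ksp/[OH⁻]^3) = 1.66×10⁻¹⁷ mol/L
For La₂(CO₃)₃: [La³⁺] = (Ksp/[CO₃²⁻]^3)^(1/2) = 1.74×10⁻¹⁴ mol/L
The smaller threshold [La³⁺] is reached first, so La(OH)₃ precipitates first.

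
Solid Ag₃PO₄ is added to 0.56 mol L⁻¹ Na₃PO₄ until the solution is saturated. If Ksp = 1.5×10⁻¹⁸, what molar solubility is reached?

Ag₃PO₄(s) ⇌ 3 Ag⁺(aq) + PO₄³⁻(aq)
With PO₄³⁻ already at 0.56 mol L⁻¹ and s small, take [PO₄³⁻] ≈ 0.56 mol L⁻¹ and [Ag⁺] = 3s.
Ksp = [Ag⁺]^3[PO₄³⁻] = (3s)^3(0.56)
(3s)^3 = 1.5×10⁻¹⁸ / (0.56) = 2.7×10⁻¹⁸
s = 4.6×10⁻⁷ mol L⁻¹

4.6×10⁻⁷ M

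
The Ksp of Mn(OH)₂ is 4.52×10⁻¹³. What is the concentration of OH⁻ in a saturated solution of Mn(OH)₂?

Mn(OH)₂(s) ⇌ Mn²⁺(aq) + 2 OH⁻(aq)
Let s be the molar solubility. Then [Mn²⁺] = s and [OH⁻] = 2s.
Ksp = [Mn²⁺][OH⁻]^2 = s · (2s)^2 = 4s^3 = 4.52×10⁻¹³
s = 4.83×10⁻⁵ M
[OH⁻] = 2s = 9.67×10⁻⁵ M

9.67×10⁻⁵ M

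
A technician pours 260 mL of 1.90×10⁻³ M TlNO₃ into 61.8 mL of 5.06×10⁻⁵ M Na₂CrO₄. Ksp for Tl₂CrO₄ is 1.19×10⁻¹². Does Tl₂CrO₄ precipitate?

The combined volume is 321.8 mL.
[Tl⁺] = (1.90×10⁻³)(260)/321.8 = 1.54×10⁻³ M
[CrO₄²⁻] = (5.06×10⁻⁵)(61.8)/321.8 = 9.72×10⁻⁶ M
Q = [Tl⁺]^2[CrO₄²⁻] = 2.29×10⁻¹¹
Q = 2.29×10⁻¹¹ > Ksp = 1.19×10⁻¹², so the solution is supersaturated and Tl₂CrO₄ precipitates.

Yes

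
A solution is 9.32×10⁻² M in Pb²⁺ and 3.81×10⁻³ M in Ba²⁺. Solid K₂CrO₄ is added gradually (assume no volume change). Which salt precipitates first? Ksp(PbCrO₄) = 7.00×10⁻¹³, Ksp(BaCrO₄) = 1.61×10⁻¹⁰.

A salt starts to precipitate once the ion product Q reaches its Ksp.
For PbCrO₄: [CrO₄²⁻] = (Ksp/[Pb²⁺]) = 7.51×10⁻¹² M
For BaCrO₄: [CrO₄²⁻] = (Ksp/[Ba²⁺]) = 4.23×10⁻⁸ M
The smaller threshold [CrO₄²⁻] is reached first, so PbCrO₄ precipitates first.

PbCrO₄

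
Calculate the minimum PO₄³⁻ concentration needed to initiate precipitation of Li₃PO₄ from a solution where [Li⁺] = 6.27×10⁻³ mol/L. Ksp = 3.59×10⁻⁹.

1.46×10⁻² M

The threshold for precipitation is Q = Ksp.
Li₃PO₄(s) ⇌ 3 Li⁺(aq) + PO₄³⁻(aq)
Ksp = [Li⁺]^3[PO₄³⁻] = [PO₄³⁻](6.27×10⁻³)^3
[PO₄³⁻] = 3.59×10⁻⁹ / (6.27×10⁻³)^3 = 1.46×10⁻²
[PO₄³⁻] = 1.46×10⁻² mol/L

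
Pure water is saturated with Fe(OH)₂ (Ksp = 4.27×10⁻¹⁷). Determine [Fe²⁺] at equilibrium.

2.20×10⁻⁶ M

Fe(OH)₂(s) ⇌ Fe²⁺(aq) + 2 OH⁻(aq)
Let s be the molar solubility. Then [Fe²⁺] = s and [OH⁻] = 2s.
Ksp = [Fe²⁺][OH⁻]^2 = s · (2s)^2 = 4s^3 = 4.27×10⁻¹⁷
s = 2.20×10⁻⁶ mol L⁻¹
[Fe²⁺] = s = 2.20×10⁻⁶ mol L⁻¹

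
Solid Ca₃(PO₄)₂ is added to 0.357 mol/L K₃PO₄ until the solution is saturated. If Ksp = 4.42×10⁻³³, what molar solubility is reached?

1.09×10⁻¹¹ M

Ca₃(PO₄)₂(s) ⇌ 3 Ca²⁺(aq) + 2 PO₄³⁻(aq)
With PO₄³⁻ already at 0.357 mol/L and s small, take [PO₄³⁻] ≈ 0.357 mol/L and [Ca²⁺] = 3s.
Ksp = [Ca²⁺]^3[PO₄³⁻]^2 = (3s)^3(0.357)^2
(3s)^3 = 4.42×10⁻³³ / (0.357)^2 = 3.47×10⁻³²
s = 1.09×10⁻¹¹ mol/L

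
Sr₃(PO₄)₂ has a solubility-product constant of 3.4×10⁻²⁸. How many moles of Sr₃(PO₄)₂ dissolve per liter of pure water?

Sr₃(PO₄)₂(s) ⇌ 3 Sr²⁺(aq) + 2 PO₄³⁻(aq)
With molar solubility s: [Sr²⁺] = 3s, [PO₄³⁻] = 2s.
Ksp = [Sr²⁺]^3[PO₄³⁻]^2 = (3s)^3 · (2s)^2 = 108s^5
108s^5 = 3.4×10⁻²⁸  ⇒  s^5 = 3.1×10⁻³⁰
Taking the 5th root, s = 1.3×10⁻⁶ M.

1.3×10⁻⁶ M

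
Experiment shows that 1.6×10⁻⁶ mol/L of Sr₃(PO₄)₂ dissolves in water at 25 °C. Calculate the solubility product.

Ksp = 1.1×10⁻²⁷

Sr₃(PO₄)₂(s) ⇌ 3 Sr²⁺(aq) + 2 PO₄³⁻(aq)
Call the molar solubility s, so that [Sr²⁺] = 3s and [PO₄³⁻] = 2s.
Ksp = [Sr²⁺]^3[PO₄³⁻]^2 = (3s)^3 · (2s)^2 = 108s^5
Ksp = 108 × (1.6×10⁻⁶)^5 = 1.1×10⁻²⁷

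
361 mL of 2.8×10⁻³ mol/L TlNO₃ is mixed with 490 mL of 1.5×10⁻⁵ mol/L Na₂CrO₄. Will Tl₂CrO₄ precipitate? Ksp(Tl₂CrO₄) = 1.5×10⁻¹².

Total volume after mixing = 361 + 490 = 851 mL.
[Tl⁺] = (2.8×10⁻³)(361)/851 = 1.2×10⁻³ mol/L
[CrO₄²⁻] = (1.5×10⁻⁵)(490)/851 = 8.6×10⁻⁶ mol/L
Q = [Tl⁺]^2[CrO₄²⁻] = 1.2×10⁻¹¹
Because Q > Ksp (1.2×10⁻¹¹ vs 1.5×10⁻¹²), a precipitate of Tl₂CrO₄ forms.

Yes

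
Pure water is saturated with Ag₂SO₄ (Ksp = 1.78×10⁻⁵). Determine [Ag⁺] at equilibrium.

Ag₂SO₄(s) ⇌ 2 Ag⁺(aq) + SO₄²⁻(aq)
Let s be the molar solubility. Then [Ag⁺] = 2s and [SO₄²⁻] = s.
Ksp = [Ag⁺]^2[SO₄²⁻] = (2s)^2 · s = 4s^3 = 1.78×10⁻⁵
s = 1.64×10⁻² M
[Ag⁺] = 2s = 3.29×10⁻² M

3.29×10⁻² M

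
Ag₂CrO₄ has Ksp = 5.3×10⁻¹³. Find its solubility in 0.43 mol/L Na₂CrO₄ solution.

Ag₂CrO₄(s) ⇌ 2 Ag⁺(aq) + CrO₄²⁻(aq)
Let s be the solubility of Ag₂CrO₄ here. The common ion gives [CrO₄²⁻] ≈ 0.43 mol/L, and [Ag⁺] = 2s.
Ksp = [Ag⁺]^2[CrO₄²⁻] = (2s)^2(0.43)
(2s)^2 = 5.3×10⁻¹³ / (0.43) = 1.2×10⁻¹²
s = 5.6×10⁻⁷ mol/L

5.6×10⁻⁷ M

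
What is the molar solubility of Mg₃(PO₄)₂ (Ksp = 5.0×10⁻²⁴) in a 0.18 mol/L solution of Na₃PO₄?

1.8×10⁻⁸ M

Mg₃(PO₄)₂(s) ⇌ 3 Mg²⁺(aq) + 2 PO₄³⁻(aq)
PO₄³⁻ is already present at 0.18 mol/L. If s mol/L of Mg₃(PO₄)₂ dissolves, [Mg²⁺] = 3s while [PO₄³⁻] ≈ 0.18 mol/L.
Ksp = [Mg²⁺]^3[PO₄³⁻]^2 = (3s)^3(0.18)^2
(3s)^3 = 5.0×10⁻²⁴ / (0.18)^2 = 1.5×10⁻²²
s = 1.8×10⁻⁸ mol/L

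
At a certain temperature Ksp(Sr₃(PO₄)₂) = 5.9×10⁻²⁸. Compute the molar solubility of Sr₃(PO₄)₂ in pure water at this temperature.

1.4×10⁻⁶ M

Sr₃(PO₄)₂(s) ⇌ 3 Sr²⁺(aq) + 2 PO₄³⁻(aq)
For each mole of Sr₃(PO₄)₂ that dissolves per liter, [Sr²⁺] = 3s and [PO₄³⁻] = 2s; let s denote this solubility.
Ksp = [Sr²⁺]^3[PO₄³⁻]^2 = (3s)^3 · (2s)^2 = 108s^5
108s^5 = 5.9×10⁻²⁸  ⇒  s^5 = 5.5×10⁻³⁰
s = 1.4×10⁻⁶ mol/L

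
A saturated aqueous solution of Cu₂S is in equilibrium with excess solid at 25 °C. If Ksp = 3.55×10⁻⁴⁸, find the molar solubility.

9.61×10⁻¹⁷ M

Cu₂S(s) ⇌ 2 Cu⁺(aq) + S²⁻(aq)
Let s be the molar solubility. Then [Cu⁺] = 2s and [S²⁻] = s.
Ksp = [Cu⁺]^2[S²⁻] = (2s)^2 · s = 4s^3
4s^3 = 3.55×10⁻⁴⁸  ⇒  s^3 = 8.88×10⁻⁴⁹
s = (8.88×10⁻⁴⁹)^(1/3) = 9.61×10⁻¹⁷ mol/L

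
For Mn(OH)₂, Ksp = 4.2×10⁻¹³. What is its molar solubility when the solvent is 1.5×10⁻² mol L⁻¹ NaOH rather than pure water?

1.9×10⁻⁹ M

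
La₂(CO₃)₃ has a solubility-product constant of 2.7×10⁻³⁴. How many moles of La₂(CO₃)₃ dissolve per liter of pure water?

7.6×10⁻⁸ M

La₂(CO₃)₃(s) ⇌ 2 La³⁺(aq) + 3 CO₃²⁻(aq)
Let s be the molar solubility. Then [La³⁺] = 2s and [CO₃²⁻] = 3s.
Ksp = [La³⁺]^2[CO₃²⁻]^3 = (2s)^2 · (3s)^3 = 108s^5
108s^5 = 2.7×10⁻³⁴  ⇒  s^5 = 2.5×10⁻³⁶
s = 7.6×10⁻⁸ mol/L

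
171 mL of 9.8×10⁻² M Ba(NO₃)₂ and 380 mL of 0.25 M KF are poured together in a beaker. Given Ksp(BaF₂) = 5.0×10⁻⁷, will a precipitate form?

The combined volume is 551 mL.
[Ba²⁺] = (9.8×10⁻²)(171)/551 = 3.0×10⁻² M
[F⁻] = (0.25)(380)/551 = 0.17 M
Q = [Ba²⁺][F⁻]^2 = 9.0×10⁻⁴
Q = 9.0×10⁻⁴ > Ksp = 5.0×10⁻⁷, so the solution is supersaturated and BaF₂ precipitates.

Yes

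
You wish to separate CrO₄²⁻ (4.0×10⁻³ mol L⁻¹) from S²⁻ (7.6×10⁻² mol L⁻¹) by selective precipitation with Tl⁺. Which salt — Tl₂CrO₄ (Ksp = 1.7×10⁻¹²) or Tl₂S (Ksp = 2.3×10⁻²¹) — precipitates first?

The threshold for precipitation is Q = Ksp.
For Tl₂CrO₄: [Tl⁺] = (Ksp/[CrO₄²⁻])^(1/2) = 2.1×10⁻⁵ mol L⁻¹
For Tl₂S: [Tl⁺] = (Ksp/[S²⁻])^(1/2) = 1.7×10⁻¹⁰ mol L⁻¹
Since Tl₂S needs less Tl⁺ to reach saturation, it precipitates first.

Tl₂S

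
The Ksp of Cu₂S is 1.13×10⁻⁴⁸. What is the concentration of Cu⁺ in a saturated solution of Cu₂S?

1.31×10⁻¹⁶ M

Cu₂S(s) ⇌ 2 Cu⁺(aq) + S²⁻(aq)
If s mol/L of Cu₂S dissolves, [Cu⁺] = 2s and [S²⁻] = s.
Ksp = [Cu⁺]^2[S²⁻] = (2s)^2 · s = 4s^3 = 1.13×10⁻⁴⁸
s = 6.56×10⁻¹⁷ M
[Cu⁺] = 2s = 1.31×10⁻¹⁶ M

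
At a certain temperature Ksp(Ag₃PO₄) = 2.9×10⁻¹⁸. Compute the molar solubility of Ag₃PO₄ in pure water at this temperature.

Ag₃PO₄(s) ⇌ 3 Ag⁺(aq) + PO₄³⁻(aq)
Let s be the molar solubility. Then [Ag⁺] = 3s and [PO₄³⁻] = s.
Ksp = [Ag⁺]^3[PO₄³⁻] = (3s)^3 · s = 27s^4
27s^4 = 2.9×10⁻¹⁸  ⇒  s^4 = 1.1×10⁻¹⁹
s = (1.1×10⁻¹⁹)^(1/4) = 1.8×10⁻⁵ M

1.8×10⁻⁵ M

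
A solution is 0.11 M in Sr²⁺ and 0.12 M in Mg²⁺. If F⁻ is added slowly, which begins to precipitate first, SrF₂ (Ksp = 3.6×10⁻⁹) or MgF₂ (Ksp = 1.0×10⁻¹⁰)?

A salt starts to precipitate once the ion product Q reaches its Ksp.
For SrF₂: [F⁻] = (Ksp/[Sr²⁺])^(1/2) = 1.8×10⁻⁴ M
For MgF₂: [F⁻] = (Ksp/[Mg²⁺])^(1/2) = 2.9×10⁻⁵ M
The smaller threshold [F⁻] is reached first, so MgF₂ precipitates first.

MgF₂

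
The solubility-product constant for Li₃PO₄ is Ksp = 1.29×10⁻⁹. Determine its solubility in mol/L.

Li₃PO₄(s) ⇌ 3 Li⁺(aq) + PO₄³⁻(aq)
With molar solubility s: [Li⁺] = 3s, [PO₄³⁻] = s.
Ksp = [Li⁺]^3[PO₄³⁻] = (3s)^3 · s = 27s^4
27s^4 = 1.29×10⁻⁹  ⇒  s^4 = 4.78×10⁻¹¹
s = 2.63×10⁻³ mol L⁻¹

2.63×10⁻³ M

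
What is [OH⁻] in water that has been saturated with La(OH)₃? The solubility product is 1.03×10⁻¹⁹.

La(OH)₃(s) ⇌ La³⁺(aq) + 3 OH⁻(aq)
For each mole of La(OH)₃ that dissolves per liter, [La³⁺] = s and [OH⁻] = 3s; let s denote this solubility.
Ksp = [La³⁺][OH⁻]^3 = s · (3s)^3 = 27s^4 = 1.03×10⁻¹⁹
s = 7.86×10⁻⁶ mol/L
[OH⁻] = 3s = 2.36×10⁻⁵ mol/L

2.36×10⁻⁵ M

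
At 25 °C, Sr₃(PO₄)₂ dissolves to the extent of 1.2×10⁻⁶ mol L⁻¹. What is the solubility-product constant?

Sr₃(PO₄)₂(s) ⇌ 3 Sr²⁺(aq) + 2 PO₄³⁻(aq)
Call the molar solubility s, so that [Sr²⁺] = 3s and [PO₄³⁻] = 2s.
Ksp = [Sr²⁺]^3[PO₄³⁻]^2 = (3s)^3 · (2s)^2 = 108s^5
Ksp = 108 × (1.2×10⁻⁶)^5 = 2.7×10⁻²⁸

Ksp = 2.7×10⁻²⁸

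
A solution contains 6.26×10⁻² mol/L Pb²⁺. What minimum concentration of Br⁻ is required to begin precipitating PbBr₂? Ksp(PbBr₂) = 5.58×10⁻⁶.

9.44×10⁻³ M

The threshold for precipitation is Q = Ksp.
PbBr₂(s) ⇌ Pb²⁺(aq) + 2 Br⁻(aq)
Ksp = [Pb²⁺][Br⁻]^2 = [Br⁻]^2(6.26×10⁻²)
[Br⁻]^2 = 5.58×10⁻⁶ / (6.26×10⁻²) = 8.91×10⁻⁵
[Br⁻] = 9.44×10⁻³ mol/L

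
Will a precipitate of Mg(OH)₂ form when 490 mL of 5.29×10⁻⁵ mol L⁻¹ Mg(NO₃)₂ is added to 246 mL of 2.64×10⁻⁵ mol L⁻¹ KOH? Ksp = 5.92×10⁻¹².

No

Total volume after mixing = 490 + 246 = 736 mL.
[Mg²⁺] = (5.29×10⁻⁵)(490)/736 = 3.52×10⁻⁵ mol L⁻¹
[OH⁻] = (2.64×10⁻⁵)(246)/736 = 8.82×10⁻⁶ mol L⁻¹
Q = [Mg²⁺][OH⁻]^2 = 2.74×10⁻¹⁵
Q = 2.74×10⁻¹⁵ < Ksp = 5.92×10⁻¹², so the solution is unsaturated and no precipitate forms.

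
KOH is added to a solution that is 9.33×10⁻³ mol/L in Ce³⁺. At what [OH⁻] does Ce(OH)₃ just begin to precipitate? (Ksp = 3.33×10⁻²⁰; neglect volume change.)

Precipitation begins when Q = Ksp.
Ce(OH)₃(s) ⇌ Ce³⁺(aq) + 3 OH⁻(aq)
Ksp = [Ce³⁺][OH⁻]^3 = [OH⁻]^3(9.33×10⁻³)
[OH⁻]^3 = 3.33×10⁻²⁰ / (9.33×10⁻³) = 3.57×10⁻¹⁸
[OH⁻] = 1.53×10⁻⁶ mol/L

1.53×10⁻⁶ M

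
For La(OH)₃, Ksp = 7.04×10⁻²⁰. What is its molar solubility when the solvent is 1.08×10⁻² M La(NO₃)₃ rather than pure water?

La(OH)₃(s) ⇌ La³⁺(aq) + 3 OH⁻(aq)
La³⁺ is already present at 1.08×10⁻² M. If s mol/L of La(OH)₃ dissolves, [OH⁻] = 3s while [La³⁺] ≈ 1.08×10⁻² M.
Ksp = [La³⁺][OH⁻]^3 = (1.08×10⁻²)(3s)^3
(3s)^3 = 7.04×10⁻²⁰ / (1.08×10⁻²) = 6.52×10⁻¹⁸
s = 6.23×10⁻⁷ M

6.23×10⁻⁷ M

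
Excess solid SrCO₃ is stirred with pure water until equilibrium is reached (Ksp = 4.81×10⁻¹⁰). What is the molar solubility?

2.19×10⁻⁵ M

SrCO₃(s) ⇌ Sr²⁺(aq) + CO₃²⁻(aq)
Call the molar solubility s, so that [Sr²⁺] = s and [CO₃²⁻] = s.
Ksp = [Sr²⁺][CO₃²⁻] = s · s = s^2
s^2 = 4.81×10⁻¹⁰
s = 2.19×10⁻⁵ mol L⁻¹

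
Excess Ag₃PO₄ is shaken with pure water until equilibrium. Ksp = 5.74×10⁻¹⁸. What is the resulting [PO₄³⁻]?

2.15×10⁻⁵ M

Ag₃PO₄(s) ⇌ 3 Ag⁺(aq) + PO₄³⁻(aq)
With molar solubility s: [Ag⁺] = 3s, [PO₄³⁻] = s.
Ksp = [Ag⁺]^3[PO₄³⁻] = (3s)^3 · s = 27s^4 = 5.74×10⁻¹⁸
s = 2.15×10⁻⁵ mol/L
[PO₄³⁻] = s = 2.15×10⁻⁵ mol/L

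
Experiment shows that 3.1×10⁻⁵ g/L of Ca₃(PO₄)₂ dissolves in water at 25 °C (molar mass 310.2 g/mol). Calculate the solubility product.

Convert to molarity: s = 3.1×10⁻⁵ / 310.2 = 9.994×10⁻⁸ mol/L
Ca₃(PO₄)₂(s) ⇌ 3 Ca²⁺(aq) + 2 PO₄³⁻(aq)
Let s be the molar solubility. Then [Ca²⁺] = 3s and [PO₄³⁻] = 2s.
Ksp = [Ca²⁺]^3[PO₄³⁻]^2 = (3s)^3 · (2s)^2 = 108s^5
Ksp = 108 × (9.994×10⁻⁸)^5 = 1.1×10⁻³³

Ksp = 1.1×10⁻³³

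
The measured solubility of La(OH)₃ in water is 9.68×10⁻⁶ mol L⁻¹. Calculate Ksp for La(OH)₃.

La(OH)₃(s) ⇌ La³⁺(aq) + 3 OH⁻(aq)
Let s be the molar solubility. Then [La³⁺] = s and [OH⁻] = 3s.
Ksp = [La³⁺][OH⁻]^3 = s · (3s)^3 = 27s^4
Ksp = 27 × (9.68×10⁻⁶)^4 = 2.37×10⁻¹⁹

Ksp = 2.37×10⁻¹⁹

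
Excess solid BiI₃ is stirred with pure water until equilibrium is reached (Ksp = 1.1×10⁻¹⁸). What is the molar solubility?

BiI₃(s) ⇌ Bi³⁺(aq) + 3 I⁻(aq)
Let s be the molar solubility. Then [Bi³⁺] = s and [I⁻] = 3s.
Ksp = [Bi³⁺][I⁻]^3 = s · (3s)^3 = 27s^4
27s^4 = 1.1×10⁻¹⁸  ⇒  s^4 = 4.1×10⁻²⁰
s = (4.1×10⁻²⁰)^(1/4) = 1.4×10⁻⁵ mol/L

1.4×10⁻⁵ M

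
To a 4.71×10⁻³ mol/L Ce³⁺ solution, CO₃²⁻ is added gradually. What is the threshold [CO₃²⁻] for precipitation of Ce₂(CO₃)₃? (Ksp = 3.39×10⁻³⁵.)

1.15×10⁻¹⁰ M

Precipitation begins when Q = Ksp.
Ce₂(CO₃)₃(s) ⇌ 2 Ce³⁺(aq) + 3 CO₃²⁻(aq)
Ksp = [Ce³⁺]^2[CO₃²⁻]^3 = [CO₃²⁻]^3(4.71×10⁻³)^2
[CO₃²⁻]^3 = 3.39×10⁻³⁵ / (4.71×10⁻³)^2 = 1.53×10⁻³⁰
[CO₃²⁻] = 1.15×10⁻¹⁰ mol/L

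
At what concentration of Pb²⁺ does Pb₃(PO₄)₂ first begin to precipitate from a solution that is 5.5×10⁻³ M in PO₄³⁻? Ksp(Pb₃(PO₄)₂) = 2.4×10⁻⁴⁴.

The threshold for precipitation is Q = Ksp.
Pb₃(PO₄)₂(s) ⇌ 3 Pb²⁺(aq) + 2 PO₄³⁻(aq)
Ksp = [Pb²⁺]^3[PO₄³⁻]^2 = [Pb²⁺]^3(5.5×10⁻³)^2
[Pb²⁺]^3 = 2.4×10⁻⁴⁴ / (5.5×10⁻³)^2 = 7.9×10⁻⁴⁰
[Pb²⁺] = 9.3×10⁻¹⁴ M

9.3×10⁻¹⁴ M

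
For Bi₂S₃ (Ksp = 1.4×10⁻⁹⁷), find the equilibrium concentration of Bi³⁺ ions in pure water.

3.3×10⁻²⁰ M

Bi₂S₃(s) ⇌ 2 Bi³⁺(aq) + 3 S²⁻(aq)
With molar solubility s: [Bi³⁺] = 2s, [S²⁻] = 3s.
Ksp = [Bi³⁺]^2[S²⁻]^3 = (2s)^2 · (3s)^3 = 108s^5 = 1.4×10⁻⁹⁷
s = 1.7×10⁻²⁰ mol/L
[Bi³⁺] = 2s = 3.3×10⁻²⁰ mol/L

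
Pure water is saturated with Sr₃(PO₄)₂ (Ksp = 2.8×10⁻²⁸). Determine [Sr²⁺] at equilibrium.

Sr₃(PO₄)₂(s) ⇌ 3 Sr²⁺(aq) + 2 PO₄³⁻(aq)
With molar solubility s: [Sr²⁺] = 3s, [PO₄³⁻] = 2s.
Ksp = [Sr²⁺]^3[PO₄³⁻]^2 = (3s)^3 · (2s)^2 = 108s^5 = 2.8×10⁻²⁸
s = 1.2×10⁻⁶ mol/L
[Sr²⁺] = 3s = 3.6×10⁻⁶ mol/L

3.6×10⁻⁶ M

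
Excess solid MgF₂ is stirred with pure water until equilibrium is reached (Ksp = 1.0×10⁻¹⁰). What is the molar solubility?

2.9×10⁻⁴ M

MgF₂(s) ⇌ Mg²⁺(aq) + 2 F⁻(aq)
If s mol/L of MgF₂ dissolves, [Mg²⁺] = s and [F⁻] = 2s.
Ksp = [Mg²⁺][F⁻]^2 = s · (2s)^2 = 4s^3
4s^3 = 1.0×10⁻¹⁰  ⇒  s^3 = 2.5×10⁻¹¹
s = (2.5×10⁻¹¹)^(1/3) = 2.9×10⁻⁴ mol/L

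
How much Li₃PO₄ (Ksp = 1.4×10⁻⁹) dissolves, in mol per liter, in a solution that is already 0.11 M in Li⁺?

Li₃PO₄(s) ⇌ 3 Li⁺(aq) + PO₄³⁻(aq)
Let s be the solubility of Li₃PO₄ here. The common ion gives [Li⁺] ≈ 0.11 M, and [PO₄³⁻] = s.
Ksp = [Li⁺]^3[PO₄³⁻] = (0.11)^3s
s = 1.4×10⁻⁹ / (0.11)^3 = 1.1×10⁻⁶
s = 1.1×10⁻⁶ M

1.1×10⁻⁶ M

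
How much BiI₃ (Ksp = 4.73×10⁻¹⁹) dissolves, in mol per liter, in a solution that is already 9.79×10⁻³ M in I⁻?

5.04×10⁻¹³ M

BiI₃(s) ⇌ Bi³⁺(aq) + 3 I⁻(aq)
With I⁻ already at 9.79×10⁻³ M and s small, take [I⁻] ≈ 9.79×10⁻³ M and [Bi³⁺] = s.
Ksp = [Bi³⁺][I⁻]^3 = s(9.79×10⁻³)^3
s = 4.73×10⁻¹⁹ / (9.79×10⁻³)^3 = 5.04×10⁻¹³
s = 5.04×10⁻¹³ M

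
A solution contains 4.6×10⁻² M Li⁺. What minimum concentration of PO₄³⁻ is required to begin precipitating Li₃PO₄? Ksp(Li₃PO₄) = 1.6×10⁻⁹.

Precipitation of each salt begins when its ion product equals Ksp.
Li₃PO₄(s) ⇌ 3 Li⁺(aq) + PO₄³⁻(aq)
Ksp = [Li⁺]^3[PO₄³⁻] = [PO₄³⁻](4.6×10⁻²)^3
[PO₄³⁻] = 1.6×10⁻⁹ / (4.6×10⁻²)^3 = 1.6×10⁻⁵
[PO₄³⁻] = 1.6×10⁻⁵ M

1.6×10⁻⁵ M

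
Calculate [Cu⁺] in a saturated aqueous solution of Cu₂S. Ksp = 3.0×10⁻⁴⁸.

Cu₂S(s) ⇌ 2 Cu⁺(aq) + S²⁻(aq)
With molar solubility s: [Cu⁺] = 2s, [S²⁻] = s.
Ksp = [Cu⁺]^2[S²⁻] = (2s)^2 · s = 4s^3 = 3.0×10⁻⁴⁸
s = 9.1×10⁻¹⁷ mol/L
[Cu⁺] = 2s = 1.8×10⁻¹⁶ mol/L

1.8×10⁻¹⁶ M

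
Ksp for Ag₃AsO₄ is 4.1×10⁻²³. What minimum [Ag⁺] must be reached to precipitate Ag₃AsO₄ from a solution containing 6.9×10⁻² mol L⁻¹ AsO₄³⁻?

A salt starts to precipitate once the ion product Q reaches its Ksp.
Ag₃AsO₄(s) ⇌ 3 Ag⁺(aq) + AsO₄³⁻(aq)
Ksp = [Ag⁺]^3[AsO₄³⁻] = [Ag⁺]^3(6.9×10⁻²)
[Ag⁺]^3 = 4.1×10⁻²³ / (6.9×10⁻²) = 5.9×10⁻²²
[Ag⁺] = 8.4×10⁻⁸ mol L⁻¹

8.4×10⁻⁸ M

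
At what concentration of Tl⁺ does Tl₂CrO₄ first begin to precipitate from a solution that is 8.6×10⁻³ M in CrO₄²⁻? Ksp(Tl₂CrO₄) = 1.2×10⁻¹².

1.2×10⁻⁵ M

The threshold for precipitation is Q = Ksp.
Tl₂CrO₄(s) ⇌ 2 Tl⁺(aq) + CrO₄²⁻(aq)
Ksp = [Tl⁺]^2[CrO₄²⁻] = [Tl⁺]^2(8.6×10⁻³)
[Tl⁺]^2 = 1.2×10⁻¹² / (8.6×10⁻³) = 1.4×10⁻¹⁰
[Tl⁺] = 1.2×10⁻⁵ M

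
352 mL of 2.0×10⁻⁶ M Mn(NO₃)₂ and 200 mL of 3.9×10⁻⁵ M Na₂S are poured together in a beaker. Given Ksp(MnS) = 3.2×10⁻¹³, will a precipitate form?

After mixing, V = 352 mL + 200 mL = 552 mL.
[Mn²⁺] = (2.0×10⁻⁶)(352)/552 = 1.3×10⁻⁶ M
[S²⁻] = (3.9×10⁻⁵)(200)/552 = 1.4×10⁻⁵ M
Q = [Mn²⁺][S²⁻] = 1.8×10⁻¹¹
Q = 1.8×10⁻¹¹ > Ksp = 3.2×10⁻¹³, so the solution is supersaturated and MnS precipitates.

Yes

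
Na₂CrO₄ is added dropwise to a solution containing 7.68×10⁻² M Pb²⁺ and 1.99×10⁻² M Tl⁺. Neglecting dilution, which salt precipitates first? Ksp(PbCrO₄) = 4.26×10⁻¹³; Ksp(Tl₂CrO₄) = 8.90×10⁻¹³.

Each salt precipitates once Q = Ksp for that salt.
For PbCrO₄: [CrO₄²⁻] = (Ksp/[Pb²⁺]) = 5.55×10⁻¹² M
For Tl₂CrO₄: [CrO₄²⁻] = (Ksp/[Tl⁺]^2) = 2.25×10⁻⁹ M
The smaller threshold [CrO₄²⁻] is reached first, so PbCrO₄ precipitates first.

PbCrO₄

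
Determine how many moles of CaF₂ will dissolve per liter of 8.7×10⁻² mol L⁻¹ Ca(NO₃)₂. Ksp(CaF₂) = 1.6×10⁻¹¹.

6.8×10⁻⁶ M

CaF₂(s) ⇌ Ca²⁺(aq) + 2 F⁻(aq)
Let s be the solubility of CaF₂ here. The common ion gives [Ca²⁺] ≈ 8.7×10⁻² mol L⁻¹, and [F⁻] = 2s.
Ksp = [Ca²⁺][F⁻]^2 = (8.7×10⁻²)(2s)^2
(2s)^2 = 1.6×10⁻¹¹ / (8.7×10⁻²) = 1.8×10⁻¹⁰
s = 6.8×10⁻⁶ mol L⁻¹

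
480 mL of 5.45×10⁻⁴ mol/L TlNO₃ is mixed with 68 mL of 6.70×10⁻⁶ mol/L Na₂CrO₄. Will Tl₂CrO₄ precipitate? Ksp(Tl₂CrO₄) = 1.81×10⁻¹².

Total volume after mixing = 480 + 68 = 548 mL.
[Tl⁺] = (5.45×10⁻⁴)(480)/548 = 4.77×10⁻⁴ mol/L
[CrO₄²⁻] = (6.70×10⁻⁶)(68)/548 = 8.31×10⁻⁷ mol/L
Q = [Tl⁺]^2[CrO₄²⁻] = 1.89×10⁻¹³
Q < Ksp (1.89×10⁻¹³ vs 1.81×10⁻¹²); the solution remains unsaturated and no precipitate forms.

No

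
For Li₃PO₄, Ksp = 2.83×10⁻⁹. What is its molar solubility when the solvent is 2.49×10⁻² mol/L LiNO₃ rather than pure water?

1.83×10⁻⁴ M

Li₃PO₄(s) ⇌ 3 Li⁺(aq) + PO₄³⁻(aq)
The solution already contains Li⁺ at 2.49×10⁻² mol/L. Let s be the molar solubility of Li₃PO₄.
[Li⁺] ≈ 2.49×10⁻² mol/L (common ion dominates); [PO₄³⁻] = s.
Ksp = [Li⁺]^3[PO₄³⁻] = (2.49×10⁻²)^3s
s = 2.83×10⁻⁹ / (2.49×10⁻²)^3 = 1.83×10⁻⁴
s = 1.83×10⁻⁴ mol/L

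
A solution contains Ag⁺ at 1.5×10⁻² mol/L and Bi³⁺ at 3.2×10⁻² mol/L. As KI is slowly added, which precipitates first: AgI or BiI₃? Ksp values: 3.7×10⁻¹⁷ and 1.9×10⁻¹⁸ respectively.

AgI

Each salt precipitates once Q = Ksp for that salt.
For AgI: [I⁻] = (Ksp/[Ag⁺]) = 2.5×10⁻¹⁵ mol/L
For BiI₃: [I⁻] = (Ksp/[Bi³⁺])^(1/3) = 3.9×10⁻⁶ mol/L
The smaller threshold [I⁻] is reached first, so AgI precipitates first.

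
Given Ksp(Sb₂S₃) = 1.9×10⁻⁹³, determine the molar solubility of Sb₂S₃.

1.1×10⁻¹⁹ M

Sb₂S₃(s) ⇌ 2 Sb³⁺(aq) + 3 S²⁻(aq)
If s mol/L of Sb₂S₃ dissolves, [Sb³⁺] = 2s and [S²⁻] = 3s.
Ksp = [Sb³⁺]^2[S²⁻]^3 = (2s)^2 · (3s)^3 = 108s^5
108s^5 = 1.9×10⁻⁹³  ⇒  s^5 = 1.8×10⁻⁹⁵
s = 1.1×10⁻¹⁹ mol L⁻¹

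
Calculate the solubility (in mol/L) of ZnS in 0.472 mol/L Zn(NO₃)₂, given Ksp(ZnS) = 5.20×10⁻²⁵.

1.10×10⁻²⁴ M

ZnS(s) ⇌ Zn²⁺(aq) + S²⁻(aq)
Zn²⁺ is already present at 0.472 mol/L. If s mol/L of ZnS dissolves, [S²⁻] = s while [Zn²⁺] ≈ 0.472 mol/L.
Ksp = [Zn²⁺][S²⁻] = (0.472)s
s = 5.20×10⁻²⁵ / (0.472) = 1.10×10⁻²⁴
s = 1.10×10⁻²⁴ mol/L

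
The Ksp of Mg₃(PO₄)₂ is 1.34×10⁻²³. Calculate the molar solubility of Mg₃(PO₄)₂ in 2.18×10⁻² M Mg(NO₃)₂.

5.69×10⁻¹⁰ M

Mg₃(PO₄)₂(s) ⇌ 3 Mg²⁺(aq) + 2 PO₄³⁻(aq)
Mg²⁺ is already present at 2.18×10⁻² M. If s mol/L of Mg₃(PO₄)₂ dissolves, [PO₄³⁻] = 2s while [Mg²⁺] ≈ 2.18×10⁻² M.
Ksp = [Mg²⁺]^3[PO₄³⁻]^2 = (2.18×10⁻²)^3(2s)^2
(2s)^2 = 1.34×10⁻²³ / (2.18×10⁻²)^3 = 1.29×10⁻¹⁸
s = 5.69×10⁻¹⁰ M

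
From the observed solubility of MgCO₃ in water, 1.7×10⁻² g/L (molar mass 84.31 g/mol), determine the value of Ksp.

Molar solubility s = (1.7×10⁻² g/L) / (84.31 g/mol) = 2.016×10⁻⁴ mol/L
MgCO₃(s) ⇌ Mg²⁺(aq) + CO₃²⁻(aq)
If s mol/L of MgCO₃ dissolves, [Mg²⁺] = s and [CO₃²⁻] = s.
Ksp = [Mg²⁺][CO₃²⁻] = s · s = s^2
Ksp = (2.016×10⁻⁴)^2 = 4.1×10⁻⁸

Ksp = 4.1×10⁻⁸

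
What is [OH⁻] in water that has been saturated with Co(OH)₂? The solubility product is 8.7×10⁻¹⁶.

1.2×10⁻⁵ M

Co(OH)₂(s) ⇌ Co²⁺(aq) + 2 OH⁻(aq)
Call the molar solubility s, so that [Co²⁺] = s and [OH⁻] = 2s.
Ksp = [Co²⁺][OH⁻]^2 = s · (2s)^2 = 4s^3 = 8.7×10⁻¹⁶
s = 6.0×10⁻⁶ mol L⁻¹
[OH⁻] = 2s = 1.2×10⁻⁵ mol L⁻¹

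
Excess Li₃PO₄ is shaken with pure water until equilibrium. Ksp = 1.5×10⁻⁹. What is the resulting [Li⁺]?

8.2×10⁻³ M

Li₃PO₄(s) ⇌ 3 Li⁺(aq) + PO₄³⁻(aq)
For each mole of Li₃PO₄ that dissolves per liter, [Li⁺] = 3s and [PO₄³⁻] = s; let s denote this solubility.
Ksp = [Li⁺]^3[PO₄³⁻] = (3s)^3 · s = 27s^4 = 1.5×10⁻⁹
s = 2.7×10⁻³ M
[Li⁺] = 3s = 8.2×10⁻³ M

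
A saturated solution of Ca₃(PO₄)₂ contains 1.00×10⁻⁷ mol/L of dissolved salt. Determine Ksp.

Ksp = 1.08×10⁻³³

Ca₃(PO₄)₂(s) ⇌ 3 Ca²⁺(aq) + 2 PO₄³⁻(aq)
Call the molar solubility s, so that [Ca²⁺] = 3s and [PO₄³⁻] = 2s.
Ksp = [Ca²⁺]^3[PO₄³⁻]^2 = (3s)^3 · (2s)^2 = 108s^5
Ksp = 108 × (1.00×10⁻⁷)^5 = 1.08×10⁻³³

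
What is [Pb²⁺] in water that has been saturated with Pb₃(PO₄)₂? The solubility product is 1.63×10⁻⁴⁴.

Pb₃(PO₄)₂(s) ⇌ 3 Pb²⁺(aq) + 2 PO₄³⁻(aq)
For each mole of Pb₃(PO₄)₂ that dissolves per liter, [Pb²⁺] = 3s and [PO₄³⁻] = 2s; let s denote this solubility.
Ksp = [Pb²⁺]^3[PO₄³⁻]^2 = (3s)^3 · (2s)^2 = 108s^5 = 1.63×10⁻⁴⁴
s = 6.85×10⁻¹⁰ mol/L
[Pb²⁺] = 3s = 2.06×10⁻⁹ mol/L

2.06×10⁻⁹ M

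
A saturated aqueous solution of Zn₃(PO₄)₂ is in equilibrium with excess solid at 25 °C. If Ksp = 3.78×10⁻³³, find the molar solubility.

1.28×10⁻⁷ M

Zn₃(PO₄)₂(s) ⇌ 3 Zn²⁺(aq) + 2 PO₄³⁻(aq)
Call the molar solubility s, so that [Zn²⁺] = 3s and [PO₄³⁻] = 2s.
Ksp = [Zn²⁺]^3[PO₄³⁻]^2 = (3s)^3 · (2s)^2 = 108s^5
108s^5 = 3.78×10⁻³³  ⇒  s^5 = 3.50×10⁻³⁵
s = (3.50×10⁻³⁵)^(1/5) = 1.28×10⁻⁷ M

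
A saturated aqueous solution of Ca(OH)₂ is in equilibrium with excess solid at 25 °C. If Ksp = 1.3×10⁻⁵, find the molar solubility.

1.5×10⁻² M

Ca(OH)₂(s) ⇌ Ca²⁺(aq) + 2 OH⁻(aq)
If s mol/L of Ca(OH)₂ dissolves, [Ca²⁺] = s and [OH⁻] = 2s.
Ksp = [Ca²⁺][OH⁻]^2 = s · (2s)^2 = 4s^3
4s^3 = 1.3×10⁻⁵  ⇒  s^3 = 3.3×10⁻⁶
Taking the 3rd root, s = 1.5×10⁻² mol L⁻¹.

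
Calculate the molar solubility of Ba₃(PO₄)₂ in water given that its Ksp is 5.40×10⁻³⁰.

5.49×10⁻⁷ M

Ba₃(PO₄)₂(s) ⇌ 3 Ba²⁺(aq) + 2 PO₄³⁻(aq)
If s mol/L of Ba₃(PO₄)₂ dissolves, [Ba²⁺] = 3s and [PO₄³⁻] = 2s.
Ksp = [Ba²⁺]^3[PO₄³⁻]^2 = (3s)^3 · (2s)^2 = 108s^5
108s^5 = 5.40×10⁻³⁰  ⇒  s^5 = 5.00×10⁻³²
s = 5.49×10⁻⁷ mol/L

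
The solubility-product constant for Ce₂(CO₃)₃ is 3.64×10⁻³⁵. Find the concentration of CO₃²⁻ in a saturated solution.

1.52×10⁻⁷ M

Ce₂(CO₃)₃(s) ⇌ 2 Ce³⁺(aq) + 3 CO₃²⁻(aq)
If s mol/L of Ce₂(CO₃)₃ dissolves, [Ce³⁺] = 2s and [CO₃²⁻] = 3s.
Ksp = [Ce³⁺]^2[CO₃²⁻]^3 = (2s)^2 · (3s)^3 = 108s^5 = 3.64×10⁻³⁵
s = 5.08×10⁻⁸ M
[CO₃²⁻] = 3s = 1.52×10⁻⁷ M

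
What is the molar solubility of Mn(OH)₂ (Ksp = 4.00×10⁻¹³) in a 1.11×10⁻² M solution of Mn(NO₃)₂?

Mn(OH)₂(s) ⇌ Mn²⁺(aq) + 2 OH⁻(aq)
With Mn²⁺ already at 1.11×10⁻² M and s small, take [Mn²⁺] ≈ 1.11×10⁻² M and [OH⁻] = 2s.
Ksp = [Mn²⁺][OH⁻]^2 = (1.11×10⁻²)(2s)^2
(2s)^2 = 4.00×10⁻¹³ / (1.11×10⁻²) = 3.60×10⁻¹¹
s = 3.00×10⁻⁶ M

3.00×10⁻⁶ M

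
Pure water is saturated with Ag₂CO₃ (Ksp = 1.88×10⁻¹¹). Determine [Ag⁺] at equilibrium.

Ag₂CO₃(s) ⇌ 2 Ag⁺(aq) + CO₃²⁻(aq)
With molar solubility s: [Ag⁺] = 2s, [CO₃²⁻] = s.
Ksp = [Ag⁺]^2[CO₃²⁻] = (2s)^2 · s = 4s^3 = 1.88×10⁻¹¹
s = 1.68×10⁻⁴ mol L⁻¹
[Ag⁺] = 2s = 3.35×10⁻⁴ mol L⁻¹

3.35×10⁻⁴ M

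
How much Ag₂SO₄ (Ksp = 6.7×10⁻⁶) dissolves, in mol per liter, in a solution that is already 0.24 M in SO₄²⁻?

2.6×10⁻³ M

Ag₂SO₄(s) ⇌ 2 Ag⁺(aq) + SO₄²⁻(aq)
Let s be the solubility of Ag₂SO₄ here. The common ion gives [SO₄²⁻] ≈ 0.24 M, and [Ag⁺] = 2s.
Ksp = [Ag⁺]^2[SO₄²⁻] = (2s)^2(0.24)
(2s)^2 = 6.7×10⁻⁶ / (0.24) = 2.8×10⁻⁵
s = 2.6×10⁻³ M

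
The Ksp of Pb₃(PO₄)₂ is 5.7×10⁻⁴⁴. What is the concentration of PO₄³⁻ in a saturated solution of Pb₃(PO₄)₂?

Pb₃(PO₄)₂(s) ⇌ 3 Pb²⁺(aq) + 2 PO₄³⁻(aq)
If s mol/L of Pb₃(PO₄)₂ dissolves, [Pb²⁺] = 3s and [PO₄³⁻] = 2s.
Ksp = [Pb²⁺]^3[PO₄³⁻]^2 = (3s)^3 · (2s)^2 = 108s^5 = 5.7×10⁻⁴⁴
s = 8.8×10⁻¹⁰ mol/L
[PO₄³⁻] = 2s = 1.8×10⁻⁹ mol/L

1.8×10⁻⁹ M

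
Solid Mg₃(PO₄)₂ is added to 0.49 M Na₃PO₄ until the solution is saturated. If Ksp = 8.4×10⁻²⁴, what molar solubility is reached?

1.1×10⁻⁸ M

Mg₃(PO₄)₂(s) ⇌ 3 Mg²⁺(aq) + 2 PO₄³⁻(aq)
With PO₄³⁻ already at 0.49 M and s small, take [PO₄³⁻] ≈ 0.49 M and [Mg²⁺] = 3s.
Ksp = [Mg²⁺]^3[PO₄³⁻]^2 = (3s)^3(0.49)^2
(3s)^3 = 8.4×10⁻²⁴ / (0.49)^2 = 3.5×10⁻²³
s = 1.1×10⁻⁸ M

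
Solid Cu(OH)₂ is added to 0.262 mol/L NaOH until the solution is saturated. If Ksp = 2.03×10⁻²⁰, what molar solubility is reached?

2.96×10⁻¹⁹ M

Cu(OH)₂(s) ⇌ Cu²⁺(aq) + 2 OH⁻(aq)
OH⁻ is already present at 0.262 mol/L. If s mol/L of Cu(OH)₂ dissolves, [Cu²⁺] = s while [OH⁻] ≈ 0.262 mol/L.
Ksp = [Cu²⁺][OH⁻]^2 = s(0.262)^2
s = 2.03×10⁻²⁰ / (0.262)^2 = 2.96×10⁻¹⁹
s = 2.96×10⁻¹⁹ mol/L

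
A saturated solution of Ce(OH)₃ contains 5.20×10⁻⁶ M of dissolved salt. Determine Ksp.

Ce(OH)₃(s) ⇌ Ce³⁺(aq) + 3 OH⁻(aq)
Call the molar solubility s, so that [Ce³⁺] = s and [OH⁻] = 3s.
Ksp = [Ce³⁺][OH⁻]^3 = s · (3s)^3 = 27s^4
Ksp = 27 × (5.20×10⁻⁶)^4 = 1.97×10⁻²⁰

Ksp = 1.97×10⁻²⁰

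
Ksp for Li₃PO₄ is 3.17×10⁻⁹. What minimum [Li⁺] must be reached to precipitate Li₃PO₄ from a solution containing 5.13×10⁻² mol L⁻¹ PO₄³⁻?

3.95×10⁻³ M

Each salt precipitates once Q = Ksp for that salt.
Li₃PO₄(s) ⇌ 3 Li⁺(aq) + PO₄³⁻(aq)
Ksp = [Li⁺]^3[PO₄³⁻] = [Li⁺]^3(5.13×10⁻²)
[Li⁺]^3 = 3.17×10⁻⁹ / (5.13×10⁻²) = 6.18×10⁻⁸
[Li⁺] = 3.95×10⁻³ mol L⁻¹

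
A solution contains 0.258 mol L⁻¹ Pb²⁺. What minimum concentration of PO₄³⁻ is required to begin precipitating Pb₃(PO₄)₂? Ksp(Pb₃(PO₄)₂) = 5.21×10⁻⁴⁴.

1.74×10⁻²¹ M

A salt starts to precipitate once the ion product Q reaches its Ksp.
Pb₃(PO₄)₂(s) ⇌ 3 Pb²⁺(aq) + 2 PO₄³⁻(aq)
Ksp = [Pb²⁺]^3[PO₄³⁻]^2 = [PO₄³⁻]^2(0.258)^3
[PO₄³⁻]^2 = 5.21×10⁻⁴⁴ / (0.258)^3 = 3.03×10⁻⁴²
[PO₄³⁻] = 1.74×10⁻²¹ mol L⁻¹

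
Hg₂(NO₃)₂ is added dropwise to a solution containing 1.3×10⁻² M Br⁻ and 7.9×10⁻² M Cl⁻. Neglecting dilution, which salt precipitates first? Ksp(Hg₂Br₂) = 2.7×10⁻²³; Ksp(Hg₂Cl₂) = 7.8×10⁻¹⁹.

Hg₂Br₂

A salt starts to precipitate once the ion product Q reaches its Ksp.
For Hg₂Br₂: [Hg₂²⁺] = (Ksp/[Br⁻]^2) = 1.6×10⁻¹⁹ M
For Hg₂Cl₂: [Hg₂²⁺] = (Ksp/[Cl⁻]^2) = 1.2×10⁻¹⁶ M
Hg₂Br₂ requires the lower [Hg₂²⁺], so it precipitates first.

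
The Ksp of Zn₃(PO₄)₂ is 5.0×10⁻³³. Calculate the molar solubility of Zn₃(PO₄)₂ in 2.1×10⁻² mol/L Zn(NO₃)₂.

1.2×10⁻¹⁴ M

Zn₃(PO₄)₂(s) ⇌ 3 Zn²⁺(aq) + 2 PO₄³⁻(aq)
The solution already contains Zn²⁺ at 2.1×10⁻² mol/L. Let s be the molar solubility of Zn₃(PO₄)₂.
[Zn²⁺] ≈ 2.1×10⁻² mol/L (common ion dominates); [PO₄³⁻] = 2s.
Ksp = [Zn²⁺]^3[PO₄³⁻]^2 = (2.1×10⁻²)^3(2s)^2
(2s)^2 = 5.0×10⁻³³ / (2.1×10⁻²)^3 = 5.4×10⁻²⁸
s = 1.2×10⁻¹⁴ mol/L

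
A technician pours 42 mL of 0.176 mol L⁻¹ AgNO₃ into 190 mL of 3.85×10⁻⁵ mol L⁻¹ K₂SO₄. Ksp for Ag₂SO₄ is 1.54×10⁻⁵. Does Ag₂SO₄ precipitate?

No

After mixing, V = 42 mL + 190 mL = 232 mL.
[Ag⁺] = (0.176)(42)/232 = 3.19×10⁻² mol L⁻¹
[SO₄²⁻] = (3.85×10⁻⁵)(190)/232 = 3.15×10⁻⁵ mol L⁻¹
Q = [Ag⁺]^2[SO₄²⁻] = 3.20×10⁻⁸
Since Q (3.20×10⁻⁸) is less than Ksp (1.54×10⁻⁵), no Ag₂SO₄ precipitates.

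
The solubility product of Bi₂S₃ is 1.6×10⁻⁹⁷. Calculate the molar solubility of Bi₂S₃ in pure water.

Bi₂S₃(s) ⇌ 2 Bi³⁺(aq) + 3 S²⁻(aq)
Let s be the molar solubility. Then [Bi³⁺] = 2s and [S²⁻] = 3s.
Ksp = [Bi³⁺]^2[S²⁻]^3 = (2s)^2 · (3s)^3 = 108s^5
108s^5 = 1.6×10⁻⁹⁷  ⇒  s^5 = 1.5×10⁻⁹⁹
s = 1.7×10⁻²⁰ M

1.7×10⁻²⁰ M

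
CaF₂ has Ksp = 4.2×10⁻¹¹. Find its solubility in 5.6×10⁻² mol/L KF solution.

1.3×10⁻⁸ M

CaF₂(s) ⇌ Ca²⁺(aq) + 2 F⁻(aq)
The solution already contains F⁻ at 5.6×10⁻² mol/L. Let s be the molar solubility of CaF₂.
[F⁻] ≈ 5.6×10⁻² mol/L (common ion dominates); [Ca²⁺] = s.
Ksp = [Ca²⁺][F⁻]^2 = s(5.6×10⁻²)^2
s = 4.2×10⁻¹¹ / (5.6×10⁻²)^2 = 1.3×10⁻⁸
s = 1.3×10⁻⁸ mol/L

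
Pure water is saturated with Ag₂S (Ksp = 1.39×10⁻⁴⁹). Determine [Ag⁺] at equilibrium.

6.53×10⁻¹⁷ M

Ag₂S(s) ⇌ 2 Ag⁺(aq) + S²⁻(aq)
With molar solubility s: [Ag⁺] = 2s, [S²⁻] = s.
Ksp = [Ag⁺]^2[S²⁻] = (2s)^2 · s = 4s^3 = 1.39×10⁻⁴⁹
s = 3.26×10⁻¹⁷ M
[Ag⁺] = 2s = 6.53×10⁻¹⁷ M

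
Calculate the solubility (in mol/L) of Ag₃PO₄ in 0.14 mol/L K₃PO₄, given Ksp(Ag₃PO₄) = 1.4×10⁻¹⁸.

7.2×10⁻⁷ M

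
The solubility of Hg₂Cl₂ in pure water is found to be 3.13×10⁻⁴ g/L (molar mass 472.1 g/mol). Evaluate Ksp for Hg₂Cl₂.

Ksp = 1.17×10⁻¹⁸

s = (3.13×10⁻⁴ g L⁻¹)/(472.1 g mol⁻¹) = 6.6300×10⁻⁷ M
Hg₂Cl₂(s) ⇌ Hg₂²⁺(aq) + 2 Cl⁻(aq)
Let s be the molar solubility. Then [Hg₂²⁺] = s and [Cl⁻] = 2s.
Ksp = [Hg₂²⁺][Cl⁻]^2 = s · (2s)^2 = 4s^3
Ksp = 4 × (6.6300×10⁻⁷)^3 = 1.17×10⁻¹⁸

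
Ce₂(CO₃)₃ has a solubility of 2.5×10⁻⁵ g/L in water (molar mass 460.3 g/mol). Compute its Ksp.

Ksp = 5.1×10⁻³⁵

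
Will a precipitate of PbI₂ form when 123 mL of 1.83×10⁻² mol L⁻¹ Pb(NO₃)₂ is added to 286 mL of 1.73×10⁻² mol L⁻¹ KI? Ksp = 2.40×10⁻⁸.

Yes

The combined volume is 409 mL.
[Pb²⁺] = (1.83×10⁻²)(123)/409 = 5.50×10⁻³ mol L⁻¹
[I⁻] = (1.73×10⁻²)(286)/409 = 1.21×10⁻² mol L⁻¹
Q = [Pb²⁺][I⁻]^2 = 8.05×10⁻⁷
Since Q (8.05×10⁻⁷) exceeds Ksp (2.40×10⁻⁸), PbI₂ will precipitate.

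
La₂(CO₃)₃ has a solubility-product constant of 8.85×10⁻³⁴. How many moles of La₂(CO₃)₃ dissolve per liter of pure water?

9.61×10⁻⁸ M

La₂(CO₃)₃(s) ⇌ 2 La³⁺(aq) + 3 CO₃²⁻(aq)
For each mole of La₂(CO₃)₃ that dissolves per liter, [La³⁺] = 2s and [CO₃²⁻] = 3s; let s denote this solubility.
Ksp = [La³⁺]^2[CO₃²⁻]^3 = (2s)^2 · (3s)^3 = 108s^5
108s^5 = 8.85×10⁻³⁴  ⇒  s^5 = 8.19×10⁻³⁶
Taking the 5th root, s = 9.61×10⁻⁸ mol/L.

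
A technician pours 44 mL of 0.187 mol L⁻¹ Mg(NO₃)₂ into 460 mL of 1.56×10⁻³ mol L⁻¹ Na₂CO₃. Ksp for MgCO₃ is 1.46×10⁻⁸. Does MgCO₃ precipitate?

Yes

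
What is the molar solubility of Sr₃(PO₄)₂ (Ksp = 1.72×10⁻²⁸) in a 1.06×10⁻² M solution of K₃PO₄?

3.84×10⁻⁹ M

Sr₃(PO₄)₂(s) ⇌ 3 Sr²⁺(aq) + 2 PO₄³⁻(aq)
With PO₄³⁻ already at 1.06×10⁻² M and s small, take [PO₄³⁻] ≈ 1.06×10⁻² M and [Sr²⁺] = 3s.
Ksp = [Sr²⁺]^3[PO₄³⁻]^2 = (3s)^3(1.06×10⁻²)^2
(3s)^3 = 1.72×10⁻²⁸ / (1.06×10⁻²)^2 = 1.53×10⁻²⁴
s = 3.84×10⁻⁹ M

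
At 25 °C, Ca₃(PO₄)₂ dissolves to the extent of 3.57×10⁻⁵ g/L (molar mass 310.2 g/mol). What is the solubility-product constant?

Convert to molarity: s = 3.57×10⁻⁵ / 310.2 = 1.1509×10⁻⁷ mol/L
Ca₃(PO₄)₂(s) ⇌ 3 Ca²⁺(aq) + 2 PO₄³⁻(aq)
Call the molar solubility s, so that [Ca²⁺] = 3s and [PO₄³⁻] = 2s.
Ksp = [Ca²⁺]^3[PO₄³⁻]^2 = (3s)^3 · (2s)^2 = 108s^5
Ksp = 108 × (1.1509×10⁻⁷)^5 = 2.18×10⁻³³

Ksp = 2.18×10⁻³³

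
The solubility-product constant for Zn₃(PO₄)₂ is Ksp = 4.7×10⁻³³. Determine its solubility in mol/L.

Zn₃(PO₄)₂(s) ⇌ 3 Zn²⁺(aq) + 2 PO₄³⁻(aq)
If s mol/L of Zn₃(PO₄)₂ dissolves, [Zn²⁺] = 3s and [PO₄³⁻] = 2s.
Ksp = [Zn²⁺]^3[PO₄³⁻]^2 = (3s)^3 · (2s)^2 = 108s^5
108s^5 = 4.7×10⁻³³  ⇒  s^5 = 4.4×10⁻³⁵
s = (4.4×10⁻³⁵)^(1/5) = 1.3×10⁻⁷ mol/L

1.3×10⁻⁷ M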